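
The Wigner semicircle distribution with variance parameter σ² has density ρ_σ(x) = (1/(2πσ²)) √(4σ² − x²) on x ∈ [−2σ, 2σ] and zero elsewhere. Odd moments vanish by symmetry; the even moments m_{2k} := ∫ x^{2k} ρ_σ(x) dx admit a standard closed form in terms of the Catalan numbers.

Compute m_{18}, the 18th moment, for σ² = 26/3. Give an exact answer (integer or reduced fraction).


By the scaled semicircle moment identity, m_{2k} = σ^{2k} · C_k with k = 9.
C_9 = (1/(k+1)) · C(2k, k) = (1/10) · C(18, 9) = (1/10) · 48620 = 4862.
σ^{2k} = (σ²)^k = (26/3)^9 = 5429503678976/19683.

Therefore m_{18} = σ^{18} · C_9 = (5429503678976/19683) · 4862 = 26398246887181312/19683.


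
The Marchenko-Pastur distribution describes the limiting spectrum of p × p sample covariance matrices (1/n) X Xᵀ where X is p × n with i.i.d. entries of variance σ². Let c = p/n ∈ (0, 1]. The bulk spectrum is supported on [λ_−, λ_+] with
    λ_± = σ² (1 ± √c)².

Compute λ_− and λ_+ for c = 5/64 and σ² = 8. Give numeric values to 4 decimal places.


c = 5/64 = 0.078125; √c = 0.279508.
λ_− = σ² (1 − √c)² = 8 · (1 − 0.279508)² = 8 · (0.720492)² = 4.152864.
λ_+ = σ² (1 + √c)² = 8 · (1 + 0.279508)² = 8 · (1.279508)² = 13.097136.

Rounded to 4 decimal places: λ_− ≈ 4.1529, λ_+ ≈ 13.0971.


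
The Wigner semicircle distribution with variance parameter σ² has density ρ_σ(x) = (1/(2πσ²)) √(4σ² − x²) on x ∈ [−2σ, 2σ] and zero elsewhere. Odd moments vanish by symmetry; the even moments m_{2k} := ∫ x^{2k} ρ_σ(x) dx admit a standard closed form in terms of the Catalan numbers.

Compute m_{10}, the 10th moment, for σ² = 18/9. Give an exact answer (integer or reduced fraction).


By the scaled semicircle moment identity, m_{2k} = σ^{2k} · C_k with k = 5.
C_5 = (1/(k+1)) · C(2k, k) = (1/6) · C(10, 5) = (1/6) · 252 = 42.
σ^{2k} = (σ²)^k = (18/9)^5 = 32.

Therefore m_{10} = σ^{10} · C_5 = 32 · 42 = 1344.


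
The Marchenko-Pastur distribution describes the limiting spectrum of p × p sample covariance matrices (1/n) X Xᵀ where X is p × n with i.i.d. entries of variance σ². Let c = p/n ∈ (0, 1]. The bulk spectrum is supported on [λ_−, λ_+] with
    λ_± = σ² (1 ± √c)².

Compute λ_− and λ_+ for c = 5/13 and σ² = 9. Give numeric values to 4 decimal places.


c = 5/13 = 0.384615; √c = 0.620174.
λ_− = σ² (1 − √c)² = 9 · (1 − 0.620174)² = 9 · (0.379826)² = 1.298412.
λ_+ = σ² (1 + √c)² = 9 · (1 + 0.620174)² = 9 · (1.620174)² = 23.624665.

Rounded to 4 decimal places: λ_− ≈ 1.2984, λ_+ ≈ 23.6247.


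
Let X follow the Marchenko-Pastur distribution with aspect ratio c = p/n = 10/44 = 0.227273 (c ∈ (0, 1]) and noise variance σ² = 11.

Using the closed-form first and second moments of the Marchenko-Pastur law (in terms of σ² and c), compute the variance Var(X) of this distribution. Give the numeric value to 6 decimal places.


Recall the MP moments m_1 = E[X] = σ² and m_2 = E[X²] = σ⁴ (1 + c).
m_1 = E[X] = σ² = 11, so m_1² = 121.
m_2 = E[X²] = σ⁴ (1 + c) = 121 · (1 + 0.227273) = 121 · 1.227273 = 148.500000.
(Note m_2 − m_1² simplifies to c · σ⁴ = 0.227273 · 121.)

Var(X) = m_2 − m_1² = 148.500000 − 121 = 27.500000.


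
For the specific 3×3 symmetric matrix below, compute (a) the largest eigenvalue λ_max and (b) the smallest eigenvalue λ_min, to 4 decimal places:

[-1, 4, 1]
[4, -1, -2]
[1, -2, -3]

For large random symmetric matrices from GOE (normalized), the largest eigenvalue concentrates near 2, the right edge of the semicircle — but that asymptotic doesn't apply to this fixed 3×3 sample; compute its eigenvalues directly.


Since M is real symmetric, all three eigenvalues are real; they are the roots of det(λI − M) = λ³ − (tr M) λ² + s λ − det M, where s is the sum of the principal 2×2 minors.
tr M = -1 + (-1) + (-3) = -5.
s = ((-1)·(-1) − 4²) + ((-1)·(-3) − 1²) + ((-1)·(-3) − (-2)²) = -15 + 2 + (-1) = -14.
det M (expand along row 1) = (-1)·(-1) − 4·(-10) + 1·(-7) = 34.
Characteristic polynomial: λ³ + 5λ² − 14λ − 34 = 0.
Substitute λ = y + (tr M)/3 = y − 1.666667 to remove the quadratic term: y³ + p·y + q = 0 with p = s − (tr M)²/3 = -22.333333 and q = −2(tr M)³/27 + (tr M)·s/3 − det M = -1.407407.
Three real roots ⇒ use the trigonometric (Viète) form: r = 2√(−p/3) = 5.456902, φ = arccos(3q/(p·r)) = arccos(0.034645) = 1.536144 rad.
y_k = r·cos(φ/3 − 2πk/3) for k = 0, 1, 2 gives y = 4.757015, -0.063029, -4.693986.
λ_k = y_k − 1.666667 gives λ = 3.0903, -1.7297, -6.3607 (check: the sum is -5.0000 = tr M).

Hence λ_max = 3.0903 and λ_min = -6.3607.


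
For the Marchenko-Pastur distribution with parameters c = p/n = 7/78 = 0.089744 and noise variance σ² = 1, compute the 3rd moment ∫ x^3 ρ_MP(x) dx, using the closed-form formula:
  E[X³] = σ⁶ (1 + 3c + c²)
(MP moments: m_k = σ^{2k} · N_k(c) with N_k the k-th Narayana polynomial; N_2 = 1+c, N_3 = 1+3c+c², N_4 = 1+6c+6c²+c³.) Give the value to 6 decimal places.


E[X³] = σ⁶ (1 + 3c + c²) (third MP moment). With σ² = 1 (so σ⁶ = 1) and c = 7/78 = 0.089744: E[X³] = 1 · (1 + 3·0.089744 + (0.089744)²) = 1 · 1.277285.

So E[X^3] = 1.277285.


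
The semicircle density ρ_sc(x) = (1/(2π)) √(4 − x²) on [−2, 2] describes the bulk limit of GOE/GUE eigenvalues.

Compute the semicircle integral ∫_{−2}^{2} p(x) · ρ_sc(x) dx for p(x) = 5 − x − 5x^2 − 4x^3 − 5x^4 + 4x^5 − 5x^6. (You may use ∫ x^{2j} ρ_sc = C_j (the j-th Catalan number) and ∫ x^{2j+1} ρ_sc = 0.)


Write p(x) = Σ a_i x^i, split into monomials and integrate each against ρ_sc separately.
Using ∫ x^{2j} ρ_sc = C_j = (1/(j+1)) C(2j, j) (Catalan numbers) and ∫ x^{2j+1} ρ_sc = 0 (odd monomials vanish by symmetry):
  i = 0 (even): a_0 · C_{0} = 5 · 1 = 5
  i = 1 (odd): ∫ x^1 ρ_sc = 0 (vanishes)
  i = 2 (even): a_2 · C_{1} = -5 · 1 = -5
  i = 3 (odd): ∫ x^3 ρ_sc = 0 (vanishes)
  i = 4 (even): a_4 · C_{2} = -5 · 2 = -10
  i = 5 (odd): ∫ x^5 ρ_sc = 0 (vanishes)
  i = 6 (even): a_6 · C_{3} = -5 · 5 = -25

Summing the contributions: ∫_{−2}^{2} p(x) ρ_sc(x) dx = 5 + (-5) + (-10) + (-25) = -35.


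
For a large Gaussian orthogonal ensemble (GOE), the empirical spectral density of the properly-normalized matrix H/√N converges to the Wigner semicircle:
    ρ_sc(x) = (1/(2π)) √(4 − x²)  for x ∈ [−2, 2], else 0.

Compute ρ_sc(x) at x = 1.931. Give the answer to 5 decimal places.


ρ_sc(x) = (1/(2π)) √(4 − x²). With x = 1.931:
  4 − x² = 4 − (1.931)² = 4 − 3.728761 = 0.271239.
  √(4 − x²) = 0.520806.
  1/(2π) = 0.159155.
  ρ_sc(1.931) = 0.159155 · 0.520806 = 0.082889.

Rounded to 5 decimal places: ρ_sc(1.931) ≈ 0.08289.


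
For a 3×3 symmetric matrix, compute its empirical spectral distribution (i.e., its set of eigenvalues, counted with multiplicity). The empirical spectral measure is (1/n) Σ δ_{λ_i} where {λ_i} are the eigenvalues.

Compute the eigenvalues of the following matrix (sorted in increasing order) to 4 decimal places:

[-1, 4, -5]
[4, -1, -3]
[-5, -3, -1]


Since M is real symmetric, all three eigenvalues are real; they are the roots of det(λI − M) = λ³ − (tr M) λ² + s λ − det M, where s is the sum of the principal 2×2 minors.
tr M = -1 + (-1) + (-1) = -3.
s = ((-1)·(-1) − 4²) + ((-1)·(-1) − (-5)²) + ((-1)·(-1) − (-3)²) = -15 + (-24) + (-8) = -47.
det M (expand along row 1) = (-1)·(-8) − 4·(-19) + (-5)·(-17) = 169.
Characteristic polynomial: λ³ + 3λ² − 47λ − 169 = 0.
Substitute λ = y + (tr M)/3 = y − 1.000000 to remove the quadratic term: y³ + p·y + q = 0 with p = s − (tr M)²/3 = -50.000000 and q = −2(tr M)³/27 + (tr M)·s/3 − det M = -120.000000.
Three real roots ⇒ use the trigonometric (Viète) form: r = 2√(−p/3) = 8.164966, φ = arccos(3q/(p·r)) = arccos(0.881816) = 0.491096 rad.
y_k = r·cos(φ/3 − 2πk/3) for k = 0, 1, 2 gives y = 8.055810, -2.875543, -5.180268.
λ_k = y_k − 1.000000 gives λ = 7.0558, -3.8755, -6.1803 (check: the sum is -3.0000 = tr M).

Eigenvalues sorted in increasing order: [-6.1803, -3.8755, 7.0558].


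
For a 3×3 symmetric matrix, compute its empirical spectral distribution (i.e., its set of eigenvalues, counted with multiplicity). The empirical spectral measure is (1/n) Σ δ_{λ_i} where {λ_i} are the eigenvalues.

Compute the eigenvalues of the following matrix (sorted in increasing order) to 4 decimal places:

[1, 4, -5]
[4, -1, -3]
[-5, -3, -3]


Since M is real symmetric, all three eigenvalues are real; they are the roots of det(λI − M) = λ³ − (tr M) λ² + s λ − det M, where s is the sum of the principal 2×2 minors.
tr M = 1 + (-1) + (-3) = -3.
s = (1·(-1) − 4²) + (1·(-3) − (-5)²) + ((-1)·(-3) − (-3)²) = -17 + (-28) + (-6) = -51.
det M (expand along row 1) = 1·(-6) − 4·(-27) + (-5)·(-17) = 187.
Characteristic polynomial: λ³ + 3λ² − 51λ − 187 = 0.
Substitute λ = y + (tr M)/3 = y − 1.000000 to remove the quadratic term: y³ + p·y + q = 0 with p = s − (tr M)²/3 = -54.000000 and q = −2(tr M)³/27 + (tr M)·s/3 − det M = -134.000000.
Three real roots ⇒ use the trigonometric (Viète) form: r = 2√(−p/3) = 8.485281, φ = arccos(3q/(p·r)) = arccos(0.877336) = 0.500514 rad.
y_k = r·cos(φ/3 − 2πk/3) for k = 0, 1, 2 gives y = 8.367462, -2.963407, -5.404054.
λ_k = y_k − 1.000000 gives λ = 7.3675, -3.9634, -6.4041 (check: the sum is -3.0000 = tr M).

Eigenvalues sorted in increasing order: [-6.4041, -3.9634, 7.3675].


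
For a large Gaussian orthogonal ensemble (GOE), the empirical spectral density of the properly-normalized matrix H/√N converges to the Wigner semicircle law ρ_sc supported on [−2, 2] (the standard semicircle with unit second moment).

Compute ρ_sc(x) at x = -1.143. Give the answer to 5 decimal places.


ρ_sc(x) = (1/(2π)) √(4 − x²). With x = -1.143:
  4 − x² = 4 − (-1.143)² = 4 − 1.306449 = 2.693551.
  √(4 − x²) = 1.641204.
  1/(2π) = 0.159155.
  ρ_sc(-1.143) = 0.159155 · 1.641204 = 0.261206.

Rounded to 5 decimal places: ρ_sc(-1.143) ≈ 0.26121.


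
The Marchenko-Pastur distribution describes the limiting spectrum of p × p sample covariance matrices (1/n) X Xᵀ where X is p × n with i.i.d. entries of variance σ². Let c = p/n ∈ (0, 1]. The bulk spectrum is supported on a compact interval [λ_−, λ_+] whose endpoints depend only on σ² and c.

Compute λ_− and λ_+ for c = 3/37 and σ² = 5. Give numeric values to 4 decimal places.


c = 3/37 = 0.081081; √c = 0.284747.
λ_− = σ² (1 − √c)² = 5 · (1 − 0.284747)² = 5 · (0.715253)² = 2.557931.
λ_+ = σ² (1 + √c)² = 5 · (1 + 0.284747)² = 5 · (1.284747)² = 8.252879.

Rounded to 4 decimal places: λ_− ≈ 2.5579, λ_+ ≈ 8.2529.


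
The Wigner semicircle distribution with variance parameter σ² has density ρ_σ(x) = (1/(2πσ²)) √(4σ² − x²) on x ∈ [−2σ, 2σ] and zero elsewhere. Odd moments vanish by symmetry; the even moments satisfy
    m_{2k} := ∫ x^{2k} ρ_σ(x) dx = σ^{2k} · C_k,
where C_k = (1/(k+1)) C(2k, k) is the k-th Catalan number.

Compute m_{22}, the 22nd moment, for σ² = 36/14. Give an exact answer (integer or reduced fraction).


By the scaled semicircle moment identity, m_{2k} = σ^{2k} · C_k with k = 11.
C_11 = (1/(k+1)) · C(2k, k) = (1/12) · C(22, 11) = (1/12) · 705432 = 58786.
σ^{2k} = (σ²)^k = (36/14)^11 = 64268410079232/1977326743.

Therefore m_{22} = σ^{22} · C_11 = (64268410079232/1977326743) · 58786 = 539726107845390336/282475249.


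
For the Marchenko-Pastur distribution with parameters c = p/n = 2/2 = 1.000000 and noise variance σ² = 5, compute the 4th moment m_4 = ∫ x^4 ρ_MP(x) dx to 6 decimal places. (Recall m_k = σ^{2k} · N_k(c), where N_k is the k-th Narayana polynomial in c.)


E[X⁴] = σ⁸ (1 + 6c + 6c² + c³) (fourth MP moment). With σ² = 5 (so σ⁸ = 625) and c = 2/2 = 1.000000: E[X⁴] = 625 · (1 + 6·1.000000 + 6·(1.000000)² + (1.000000)³) = 625 · 14.000000.

So E[X^4] = 8750.000000.


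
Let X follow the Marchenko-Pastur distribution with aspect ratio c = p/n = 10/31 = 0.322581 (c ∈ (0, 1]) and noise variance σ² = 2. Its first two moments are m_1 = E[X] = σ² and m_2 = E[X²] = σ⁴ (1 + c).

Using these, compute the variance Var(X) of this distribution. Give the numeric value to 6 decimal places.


m_1 = E[X] = σ² = 2, so m_1² = 4.
m_2 = E[X²] = σ⁴ (1 + c) = 4 · (1 + 0.322581) = 4 · 1.322581 = 5.290323.
(Note m_2 − m_1² simplifies to c · σ⁴ = 0.322581 · 4.)

Var(X) = m_2 − m_1² = 5.290323 − 4 = 1.290323.


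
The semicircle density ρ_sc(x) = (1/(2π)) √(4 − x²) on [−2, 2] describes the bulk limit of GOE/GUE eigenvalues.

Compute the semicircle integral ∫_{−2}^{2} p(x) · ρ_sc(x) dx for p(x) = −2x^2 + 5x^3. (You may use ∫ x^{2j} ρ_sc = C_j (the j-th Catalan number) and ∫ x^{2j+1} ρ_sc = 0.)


Write p(x) = Σ a_i x^i, split into monomials and integrate each against ρ_sc separately.
Using ∫ x^{2j} ρ_sc = C_j = (1/(j+1)) C(2j, j) (Catalan numbers) and ∫ x^{2j+1} ρ_sc = 0 (odd monomials vanish by symmetry):
  i = 2 (even): a_2 · C_{1} = -2 · 1 = -2
  i = 3 (odd): ∫ x^3 ρ_sc = 0 (vanishes)

Summing the contributions: ∫_{−2}^{2} p(x) ρ_sc(x) dx = -2.


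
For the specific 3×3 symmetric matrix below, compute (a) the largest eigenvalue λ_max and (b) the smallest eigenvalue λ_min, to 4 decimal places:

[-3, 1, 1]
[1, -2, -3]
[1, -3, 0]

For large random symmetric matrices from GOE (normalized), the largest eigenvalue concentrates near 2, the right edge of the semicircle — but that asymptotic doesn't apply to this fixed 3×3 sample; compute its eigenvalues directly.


Since M is real symmetric, all three eigenvalues are real; they are the roots of det(λI − M) = λ³ − (tr M) λ² + s λ − det M, where s is the sum of the principal 2×2 minors.
tr M = -3 + (-2) + 0 = -5.
s = ((-3)·(-2) − 1²) + ((-3)·0 − 1²) + ((-2)·0 − (-3)²) = 5 + (-1) + (-9) = -5.
det M (expand along row 1) = (-3)·(-9) − 1·3 + 1·(-1) = 23.
Characteristic polynomial: λ³ + 5λ² − 5λ − 23 = 0.
Substitute λ = y + (tr M)/3 = y − 1.666667 to remove the quadratic term: y³ + p·y + q = 0 with p = s − (tr M)²/3 = -13.333333 and q = −2(tr M)³/27 + (tr M)·s/3 − det M = -5.407407.
Three real roots ⇒ use the trigonometric (Viète) form: r = 2√(−p/3) = 4.216370, φ = arccos(3q/(p·r)) = arccos(0.288558) = 1.278076 rad.
y_k = r·cos(φ/3 − 2πk/3) for k = 0, 1, 2 gives y = 3.839492, -0.410753, -3.428739.
λ_k = y_k − 1.666667 gives λ = 2.1728, -2.0774, -5.0954 (check: the sum is -5.0000 = tr M).

Hence λ_max = 2.1728 and λ_min = -5.0954.


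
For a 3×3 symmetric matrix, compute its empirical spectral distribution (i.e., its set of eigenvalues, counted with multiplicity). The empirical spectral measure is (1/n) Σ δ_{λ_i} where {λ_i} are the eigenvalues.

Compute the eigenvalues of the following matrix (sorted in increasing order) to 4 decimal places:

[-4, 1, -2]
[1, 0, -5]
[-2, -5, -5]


Since M is real symmetric, all three eigenvalues are real; they are the roots of det(λI − M) = λ³ − (tr M) λ² + s λ − det M, where s is the sum of the principal 2×2 minors.
tr M = -4 + 0 + (-5) = -9.
s = ((-4)·0 − 1²) + ((-4)·(-5) − (-2)²) + (0·(-5) − (-5)²) = -1 + 16 + (-25) = -10.
det M (expand along row 1) = (-4)·(-25) − 1·(-15) + (-2)·(-5) = 125.
Characteristic polynomial: λ³ + 9λ² − 10λ − 125 = 0.
Substitute λ = y + (tr M)/3 = y − 3.000000 to remove the quadratic term: y³ + p·y + q = 0 with p = s − (tr M)²/3 = -37.000000 and q = −2(tr M)³/27 + (tr M)·s/3 − det M = -41.000000.
Three real roots ⇒ use the trigonometric (Viète) form: r = 2√(−p/3) = 7.023769, φ = arccos(3q/(p·r)) = arccos(0.473296) = 1.077767 rad.
y_k = r·cos(φ/3 − 2πk/3) for k = 0, 1, 2 gives y = 6.575363, -1.149118, -5.426245.
λ_k = y_k − 3.000000 gives λ = 3.5754, -4.1491, -8.4262 (check: the sum is -9.0000 = tr M).

Eigenvalues sorted in increasing order: [-8.4262, -4.1491, 3.5754].


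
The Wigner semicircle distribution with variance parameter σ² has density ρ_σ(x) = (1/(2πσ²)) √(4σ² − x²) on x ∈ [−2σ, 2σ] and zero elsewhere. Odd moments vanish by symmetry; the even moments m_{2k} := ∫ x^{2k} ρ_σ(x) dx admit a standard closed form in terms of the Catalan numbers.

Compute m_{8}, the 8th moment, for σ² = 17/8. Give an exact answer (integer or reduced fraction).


By the scaled semicircle moment identity, m_{2k} = σ^{2k} · C_k with k = 4.
C_4 = (1/(k+1)) · C(2k, k) = (1/5) · C(8, 4) = (1/5) · 70 = 14.
σ^{2k} = (σ²)^k = (17/8)^4 = 83521/4096.

Therefore m_{8} = σ^{8} · C_4 = (83521/4096) · 14 = 584647/2048.


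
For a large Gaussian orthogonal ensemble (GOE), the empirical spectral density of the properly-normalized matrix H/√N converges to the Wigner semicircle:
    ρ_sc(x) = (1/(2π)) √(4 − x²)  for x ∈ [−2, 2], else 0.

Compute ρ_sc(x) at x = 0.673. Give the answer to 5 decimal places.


ρ_sc(x) = (1/(2π)) √(4 − x²). With x = 0.673:
  4 − x² = 4 − (0.673)² = 4 − 0.452929 = 3.547071.
  √(4 − x²) = 1.883367.
  1/(2π) = 0.159155.
  ρ_sc(0.673) = 0.159155 · 1.883367 = 0.299747.

Rounded to 5 decimal places: ρ_sc(0.673) ≈ 0.29975.


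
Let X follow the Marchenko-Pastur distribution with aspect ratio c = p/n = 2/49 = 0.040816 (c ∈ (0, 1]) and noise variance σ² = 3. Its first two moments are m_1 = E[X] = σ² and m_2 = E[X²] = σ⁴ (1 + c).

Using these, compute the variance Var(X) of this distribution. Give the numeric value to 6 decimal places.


m_1 = E[X] = σ² = 3, so m_1² = 9.
m_2 = E[X²] = σ⁴ (1 + c) = 9 · (1 + 0.040816) = 9 · 1.040816 = 9.367347.
(Note m_2 − m_1² simplifies to c · σ⁴ = 0.040816 · 9.)

Var(X) = m_2 − m_1² = 9.367347 − 9 = 0.367347.


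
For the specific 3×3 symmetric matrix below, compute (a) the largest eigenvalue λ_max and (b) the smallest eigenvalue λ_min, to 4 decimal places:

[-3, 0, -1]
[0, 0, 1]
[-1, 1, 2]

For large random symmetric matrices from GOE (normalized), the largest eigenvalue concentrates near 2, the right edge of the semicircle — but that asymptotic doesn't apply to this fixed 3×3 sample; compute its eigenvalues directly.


Since M is real symmetric, all three eigenvalues are real; they are the roots of det(λI − M) = λ³ − (tr M) λ² + s λ − det M, where s is the sum of the principal 2×2 minors.
tr M = -3 + 0 + 2 = -1.
s = ((-3)·0 − 0²) + ((-3)·2 − (-1)²) + (0·2 − 1²) = 0 + (-7) + (-1) = -8.
det M (expand along row 1) = (-3)·(-1) − 0·1 + (-1)·0 = 3.
Characteristic polynomial: λ³ + λ² − 8λ − 3 = 0.
Substitute λ = y + (tr M)/3 = y − 0.333333 to remove the quadratic term: y³ + p·y + q = 0 with p = s − (tr M)²/3 = -8.333333 and q = −2(tr M)³/27 + (tr M)·s/3 − det M = -0.259259.
Three real roots ⇒ use the trigonometric (Viète) form: r = 2√(−p/3) = 3.333333, φ = arccos(3q/(p·r)) = arccos(0.028000) = 1.542793 rad.
y_k = r·cos(φ/3 − 2πk/3) for k = 0, 1, 2 gives y = 2.902183, -0.031115, -2.871068.
λ_k = y_k − 0.333333 gives λ = 2.5688, -0.3644, -3.2044 (check: the sum is -1.0000 = tr M).

Hence λ_max = 2.5688 and λ_min = -3.2044.


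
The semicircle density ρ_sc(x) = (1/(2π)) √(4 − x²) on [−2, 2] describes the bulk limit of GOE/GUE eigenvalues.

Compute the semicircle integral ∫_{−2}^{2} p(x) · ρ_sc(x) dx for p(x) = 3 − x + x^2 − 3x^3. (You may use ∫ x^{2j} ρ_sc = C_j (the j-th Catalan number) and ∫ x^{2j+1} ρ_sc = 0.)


Write p(x) = Σ a_i x^i, split into monomials and integrate each against ρ_sc separately.
Using ∫ x^{2j} ρ_sc = C_j = (1/(j+1)) C(2j, j) (Catalan numbers) and ∫ x^{2j+1} ρ_sc = 0 (odd monomials vanish by symmetry):
  i = 0 (even): a_0 · C_{0} = 3 · 1 = 3
  i = 1 (odd): ∫ x^1 ρ_sc = 0 (vanishes)
  i = 2 (even): a_2 · C_{1} = 1 · 1 = 1
  i = 3 (odd): ∫ x^3 ρ_sc = 0 (vanishes)

Summing the contributions: ∫_{−2}^{2} p(x) ρ_sc(x) dx = 3 + 1 = 4.


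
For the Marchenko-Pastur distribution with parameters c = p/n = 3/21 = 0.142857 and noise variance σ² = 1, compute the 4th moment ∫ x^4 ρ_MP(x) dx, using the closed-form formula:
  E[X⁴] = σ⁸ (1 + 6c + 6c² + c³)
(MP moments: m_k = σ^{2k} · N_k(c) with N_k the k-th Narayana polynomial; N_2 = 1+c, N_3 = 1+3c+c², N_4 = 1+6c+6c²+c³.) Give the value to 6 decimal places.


E[X⁴] = σ⁸ (1 + 6c + 6c² + c³) (fourth MP moment). With σ² = 1 (so σ⁸ = 1) and c = 3/21 = 0.142857: E[X⁴] = 1 · (1 + 6·0.142857 + 6·(0.142857)² + (0.142857)³) = 1 · 1.982507.

So E[X^4] = 1.982507.


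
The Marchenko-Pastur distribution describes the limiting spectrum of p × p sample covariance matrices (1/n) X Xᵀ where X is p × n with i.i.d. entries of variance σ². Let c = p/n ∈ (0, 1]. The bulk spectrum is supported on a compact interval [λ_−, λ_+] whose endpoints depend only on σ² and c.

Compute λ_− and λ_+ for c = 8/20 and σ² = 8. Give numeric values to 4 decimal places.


c = 8/20 = 0.400000; √c = 0.632456.
λ_− = σ² (1 − √c)² = 8 · (1 − 0.632456)² = 8 · (0.367544)² = 1.080711.
λ_+ = σ² (1 + √c)² = 8 · (1 + 0.632456)² = 8 · (1.632456)² = 21.319289.

Rounded to 4 decimal places: λ_− ≈ 1.0807, λ_+ ≈ 21.3193.


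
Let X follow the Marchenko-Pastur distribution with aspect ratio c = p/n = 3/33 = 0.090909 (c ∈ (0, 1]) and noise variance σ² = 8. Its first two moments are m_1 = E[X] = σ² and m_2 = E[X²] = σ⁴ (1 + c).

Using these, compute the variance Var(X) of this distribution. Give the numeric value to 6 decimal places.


m_1 = E[X] = σ² = 8, so m_1² = 64.
m_2 = E[X²] = σ⁴ (1 + c) = 64 · (1 + 0.090909) = 64 · 1.090909 = 69.818182.
(Note m_2 − m_1² simplifies to c · σ⁴ = 0.090909 · 64.)

Var(X) = m_2 − m_1² = 69.818182 − 64 = 5.818182.


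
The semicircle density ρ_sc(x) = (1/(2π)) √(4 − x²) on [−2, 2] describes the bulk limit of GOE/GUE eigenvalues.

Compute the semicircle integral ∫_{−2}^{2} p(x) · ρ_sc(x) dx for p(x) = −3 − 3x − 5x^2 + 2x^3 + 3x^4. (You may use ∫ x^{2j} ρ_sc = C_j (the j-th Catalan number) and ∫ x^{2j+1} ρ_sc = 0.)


Write p(x) = Σ a_i x^i, split into monomials and integrate each against ρ_sc separately.
Using ∫ x^{2j} ρ_sc = C_j = (1/(j+1)) C(2j, j) (Catalan numbers) and ∫ x^{2j+1} ρ_sc = 0 (odd monomials vanish by symmetry):
  i = 0 (even): a_0 · C_{0} = -3 · 1 = -3
  i = 1 (odd): ∫ x^1 ρ_sc = 0 (vanishes)
  i = 2 (even): a_2 · C_{1} = -5 · 1 = -5
  i = 3 (odd): ∫ x^3 ρ_sc = 0 (vanishes)
  i = 4 (even): a_4 · C_{2} = 3 · 2 = 6

Summing the contributions: ∫_{−2}^{2} p(x) ρ_sc(x) dx = (-3) + (-5) + 6 = -2.


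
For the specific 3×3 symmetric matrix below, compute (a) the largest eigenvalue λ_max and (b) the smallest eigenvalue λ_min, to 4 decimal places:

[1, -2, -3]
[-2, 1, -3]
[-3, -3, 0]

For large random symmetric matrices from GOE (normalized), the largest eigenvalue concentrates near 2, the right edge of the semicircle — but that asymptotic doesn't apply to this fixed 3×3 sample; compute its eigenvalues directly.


Since M is real symmetric, all three eigenvalues are real; they are the roots of det(λI − M) = λ³ − (tr M) λ² + s λ − det M, where s is the sum of the principal 2×2 minors.
tr M = 1 + 1 + 0 = 2.
s = (1·1 − (-2)²) + (1·0 − (-3)²) + (1·0 − (-3)²) = -3 + (-9) + (-9) = -21.
det M (expand along row 1) = 1·(-9) − (-2)·(-9) + (-3)·9 = -54.
Characteristic polynomial: λ³ − 2λ² − 21λ + 54 = 0.
Substitute λ = y + (tr M)/3 = y + 0.666667 to remove the quadratic term: y³ + p·y + q = 0 with p = s − (tr M)²/3 = -22.333333 and q = −2(tr M)³/27 + (tr M)·s/3 − det M = 39.407407.
Three real roots ⇒ use the trigonometric (Viète) form: r = 2√(−p/3) = 5.456902, φ = arccos(3q/(p·r)) = arccos(-0.970062) = 2.896282 rad.
y_k = r·cos(φ/3 − 2πk/3) for k = 0, 1, 2 gives y = 3.105335, 2.333333, -5.438669.
λ_k = y_k + 0.666667 gives λ = 3.7720, 3.0000, -4.7720 (check: the sum is 2.0000 = tr M).

Hence λ_max = 3.7720 and λ_min = -4.7720.


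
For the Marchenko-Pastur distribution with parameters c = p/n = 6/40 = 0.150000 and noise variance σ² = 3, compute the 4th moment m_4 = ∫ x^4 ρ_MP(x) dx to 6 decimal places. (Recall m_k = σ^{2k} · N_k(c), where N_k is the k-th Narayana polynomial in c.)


E[X⁴] = σ⁸ (1 + 6c + 6c² + c³) (fourth MP moment). With σ² = 3 (so σ⁸ = 81) and c = 6/40 = 0.150000: E[X⁴] = 81 · (1 + 6·0.150000 + 6·(0.150000)² + (0.150000)³) = 81 · 2.038375.

So E[X^4] = 165.108375.


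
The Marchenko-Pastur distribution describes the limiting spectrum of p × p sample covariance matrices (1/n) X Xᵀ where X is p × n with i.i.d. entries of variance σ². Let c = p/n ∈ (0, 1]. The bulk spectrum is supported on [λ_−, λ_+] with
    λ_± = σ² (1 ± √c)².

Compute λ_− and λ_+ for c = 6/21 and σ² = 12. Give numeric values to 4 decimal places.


c = 6/21 = 0.285714; √c = 0.534522.
λ_− = σ² (1 − √c)² = 12 · (1 − 0.534522)² = 12 · (0.465478)² = 2.600032.
λ_+ = σ² (1 + √c)² = 12 · (1 + 0.534522)² = 12 · (1.534522)² = 28.257111.

Rounded to 4 decimal places: λ_− ≈ 2.6000, λ_+ ≈ 28.2571.


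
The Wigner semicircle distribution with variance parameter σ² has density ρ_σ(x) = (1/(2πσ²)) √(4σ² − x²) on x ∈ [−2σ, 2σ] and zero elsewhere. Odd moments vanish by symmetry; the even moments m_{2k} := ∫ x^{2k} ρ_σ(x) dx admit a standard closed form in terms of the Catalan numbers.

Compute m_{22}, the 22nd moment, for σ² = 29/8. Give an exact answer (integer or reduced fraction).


By the scaled semicircle moment identity, m_{2k} = σ^{2k} · C_k with k = 11.
C_11 = (1/(k+1)) · C(2k, k) = (1/12) · C(22, 11) = (1/12) · 705432 = 58786.
σ^{2k} = (σ²)^k = (29/8)^11 = 12200509765705829/8589934592.

Therefore m_{22} = σ^{22} · C_11 = (12200509765705829/8589934592) · 58786 = 358609583543391431797/4294967296.


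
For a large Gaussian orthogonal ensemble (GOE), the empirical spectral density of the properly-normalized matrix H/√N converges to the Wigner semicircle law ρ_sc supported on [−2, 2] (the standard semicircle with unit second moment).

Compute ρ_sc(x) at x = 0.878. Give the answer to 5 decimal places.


ρ_sc(x) = (1/(2π)) √(4 − x²). With x = 0.878:
  4 − x² = 4 − (0.878)² = 4 − 0.770884 = 3.229116.
  √(4 − x²) = 1.796974.
  1/(2π) = 0.159155.
  ρ_sc(0.878) = 0.159155 · 1.796974 = 0.285997.

Rounded to 5 decimal places: ρ_sc(0.878) ≈ 0.28600.


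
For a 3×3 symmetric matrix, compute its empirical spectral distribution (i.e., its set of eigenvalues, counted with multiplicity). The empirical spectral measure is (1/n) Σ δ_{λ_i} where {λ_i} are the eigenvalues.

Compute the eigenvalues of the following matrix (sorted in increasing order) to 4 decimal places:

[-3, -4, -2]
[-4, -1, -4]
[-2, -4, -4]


Since M is real symmetric, all three eigenvalues are real; they are the roots of det(λI − M) = λ³ − (tr M) λ² + s λ − det M, where s is the sum of the principal 2×2 minors.
tr M = -3 + (-1) + (-4) = -8.
s = ((-3)·(-1) − (-4)²) + ((-3)·(-4) − (-2)²) + ((-1)·(-4) − (-4)²) = -13 + 8 + (-12) = -17.
det M (expand along row 1) = (-3)·(-12) − (-4)·8 + (-2)·14 = 40.
Characteristic polynomial: λ³ + 8λ² − 17λ − 40 = 0.
Substitute λ = y + (tr M)/3 = y − 2.666667 to remove the quadratic term: y³ + p·y + q = 0 with p = s − (tr M)²/3 = -38.333333 and q = −2(tr M)³/27 + (tr M)·s/3 − det M = 43.259259.
Three real roots ⇒ use the trigonometric (Viète) form: r = 2√(−p/3) = 7.149204, φ = arccos(3q/(p·r)) = arccos(-0.473550) = 2.064114 rad.
y_k = r·cos(φ/3 − 2πk/3) for k = 0, 1, 2 gives y = 5.522713, 1.170318, -6.693031.
λ_k = y_k − 2.666667 gives λ = 2.8560, -1.4963, -9.3597 (check: the sum is -8.0000 = tr M).

Eigenvalues sorted in increasing order: [-9.3597, -1.4963, 2.8560].


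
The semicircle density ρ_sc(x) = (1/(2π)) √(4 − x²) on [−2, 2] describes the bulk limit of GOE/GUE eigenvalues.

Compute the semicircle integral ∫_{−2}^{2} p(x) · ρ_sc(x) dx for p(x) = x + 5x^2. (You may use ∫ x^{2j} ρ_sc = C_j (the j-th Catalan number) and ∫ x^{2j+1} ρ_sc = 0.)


Write p(x) = Σ a_i x^i, split into monomials and integrate each against ρ_sc separately.
Using ∫ x^{2j} ρ_sc = C_j = (1/(j+1)) C(2j, j) (Catalan numbers) and ∫ x^{2j+1} ρ_sc = 0 (odd monomials vanish by symmetry):
  i = 1 (odd): ∫ x^1 ρ_sc = 0 (vanishes)
  i = 2 (even): a_2 · C_{1} = 5 · 1 = 5

Summing the contributions: ∫_{−2}^{2} p(x) ρ_sc(x) dx = 5.


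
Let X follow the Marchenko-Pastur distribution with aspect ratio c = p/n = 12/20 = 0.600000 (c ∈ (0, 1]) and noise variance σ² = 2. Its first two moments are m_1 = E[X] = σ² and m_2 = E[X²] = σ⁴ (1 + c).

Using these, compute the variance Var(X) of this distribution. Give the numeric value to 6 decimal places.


m_1 = E[X] = σ² = 2, so m_1² = 4.
m_2 = E[X²] = σ⁴ (1 + c) = 4 · (1 + 0.600000) = 4 · 1.600000 = 6.400000.
(Note m_2 − m_1² simplifies to c · σ⁴ = 0.600000 · 4.)

Var(X) = m_2 − m_1² = 6.400000 − 4 = 2.400000.


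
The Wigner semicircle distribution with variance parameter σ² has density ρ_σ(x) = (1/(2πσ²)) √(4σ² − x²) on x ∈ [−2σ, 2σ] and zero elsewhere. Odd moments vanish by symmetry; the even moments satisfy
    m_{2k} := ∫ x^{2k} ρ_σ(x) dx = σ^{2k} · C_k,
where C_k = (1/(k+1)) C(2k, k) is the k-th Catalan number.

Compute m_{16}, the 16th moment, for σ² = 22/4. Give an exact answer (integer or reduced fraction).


By the scaled semicircle moment identity, m_{2k} = σ^{2k} · C_k with k = 8.
C_8 = (1/(k+1)) · C(2k, k) = (1/9) · C(16, 8) = (1/9) · 12870 = 1430.
σ^{2k} = (σ²)^k = (22/4)^8 = 214358881/256.

Therefore m_{16} = σ^{16} · C_8 = (214358881/256) · 1430 = 153266599915/128.


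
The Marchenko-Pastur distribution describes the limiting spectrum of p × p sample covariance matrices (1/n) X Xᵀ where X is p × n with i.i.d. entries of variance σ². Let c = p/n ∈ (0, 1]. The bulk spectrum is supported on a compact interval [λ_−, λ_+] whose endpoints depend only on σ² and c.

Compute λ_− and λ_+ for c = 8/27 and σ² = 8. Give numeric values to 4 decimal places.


c = 8/27 = 0.296296; √c = 0.544331.
λ_− = σ² (1 − √c)² = 8 · (1 − 0.544331)² = 8 · (0.455669)² = 1.661074.
λ_+ = σ² (1 + √c)² = 8 · (1 + 0.544331)² = 8 · (1.544331)² = 19.079667.

Rounded to 4 decimal places: λ_− ≈ 1.6611, λ_+ ≈ 19.0797.


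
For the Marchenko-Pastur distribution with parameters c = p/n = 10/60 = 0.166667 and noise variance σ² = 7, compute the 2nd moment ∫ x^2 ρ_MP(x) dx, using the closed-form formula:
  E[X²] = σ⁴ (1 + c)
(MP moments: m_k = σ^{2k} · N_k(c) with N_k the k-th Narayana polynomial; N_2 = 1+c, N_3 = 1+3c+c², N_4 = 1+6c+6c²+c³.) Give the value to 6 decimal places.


E[X²] = σ⁴ (1 + c) (second MP moment). With σ² = 7 (so σ⁴ = 49) and c = 10/60 = 0.166667: E[X²] = 49 · (1 + 0.166667) = 49 · 1.166667.

So E[X^2] = 57.166667.


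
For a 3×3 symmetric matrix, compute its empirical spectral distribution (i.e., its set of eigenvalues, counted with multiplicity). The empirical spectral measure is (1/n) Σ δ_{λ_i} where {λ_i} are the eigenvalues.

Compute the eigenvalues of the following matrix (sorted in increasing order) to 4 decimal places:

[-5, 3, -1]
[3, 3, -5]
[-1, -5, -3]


Since M is real symmetric, all three eigenvalues are real; they are the roots of det(λI − M) = λ³ − (tr M) λ² + s λ − det M, where s is the sum of the principal 2×2 minors.
tr M = -5 + 3 + (-3) = -5.
s = ((-5)·3 − 3²) + ((-5)·(-3) − (-1)²) + (3·(-3) − (-5)²) = -24 + 14 + (-34) = -44.
det M (expand along row 1) = (-5)·(-34) − 3·(-14) + (-1)·(-12) = 224.
Characteristic polynomial: λ³ + 5λ² − 44λ − 224 = 0.
Substitute λ = y + (tr M)/3 = y − 1.666667 to remove the quadratic term: y³ + p·y + q = 0 with p = s − (tr M)²/3 = -52.333333 and q = −2(tr M)³/27 + (tr M)·s/3 − det M = -141.407407.
Three real roots ⇒ use the trigonometric (Viète) form: r = 2√(−p/3) = 8.353309, φ = arccos(3q/(p·r)) = arccos(0.970413) = 0.243862 rad.
y_k = r·cos(φ/3 − 2πk/3) for k = 0, 1, 2 gives y = 8.325727, -3.575463, -4.750264.
λ_k = y_k − 1.666667 gives λ = 6.6591, -5.2421, -6.4169 (check: the sum is -5.0000 = tr M).

Eigenvalues sorted in increasing order: [-6.4169, -5.2421, 6.6591].


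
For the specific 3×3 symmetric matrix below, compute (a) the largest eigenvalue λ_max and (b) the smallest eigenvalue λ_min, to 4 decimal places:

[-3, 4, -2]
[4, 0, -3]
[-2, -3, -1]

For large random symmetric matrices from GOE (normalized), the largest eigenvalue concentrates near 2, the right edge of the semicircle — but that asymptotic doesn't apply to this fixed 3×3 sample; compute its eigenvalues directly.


Since M is real symmetric, all three eigenvalues are real; they are the roots of det(λI − M) = λ³ − (tr M) λ² + s λ − det M, where s is the sum of the principal 2×2 minors.
tr M = -3 + 0 + (-1) = -4.
s = ((-3)·0 − 4²) + ((-3)·(-1) − (-2)²) + (0·(-1) − (-3)²) = -16 + (-1) + (-9) = -26.
det M (expand along row 1) = (-3)·(-9) − 4·(-10) + (-2)·(-12) = 91.
Characteristic polynomial: λ³ + 4λ² − 26λ − 91 = 0.
Substitute λ = y + (tr M)/3 = y − 1.333333 to remove the quadratic term: y³ + p·y + q = 0 with p = s − (tr M)²/3 = -31.333333 and q = −2(tr M)³/27 + (tr M)·s/3 − det M = -51.592593.
Three real roots ⇒ use the trigonometric (Viète) form: r = 2√(−p/3) = 6.463573, φ = arccos(3q/(p·r)) = arccos(0.764239) = 0.700935 rad.
y_k = r·cos(φ/3 − 2πk/3) for k = 0, 1, 2 gives y = 6.287951, -1.847986, -4.439965.
λ_k = y_k − 1.333333 gives λ = 4.9546, -3.1813, -5.7733 (check: the sum is -4.0000 = tr M).

Hence λ_max = 4.9546 and λ_min = -5.7733.


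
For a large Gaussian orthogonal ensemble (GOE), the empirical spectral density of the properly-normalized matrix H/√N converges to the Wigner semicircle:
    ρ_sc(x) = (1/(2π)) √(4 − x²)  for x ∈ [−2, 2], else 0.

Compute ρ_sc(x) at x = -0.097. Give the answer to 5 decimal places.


ρ_sc(x) = (1/(2π)) √(4 − x²). With x = -0.097:
  4 − x² = 4 − (-0.097)² = 4 − 0.009409 = 3.990591.
  √(4 − x²) = 1.997646.
  1/(2π) = 0.159155.
  ρ_sc(-0.097) = 0.159155 · 1.997646 = 0.317935.

Rounded to 5 decimal places: ρ_sc(-0.097) ≈ 0.31794.


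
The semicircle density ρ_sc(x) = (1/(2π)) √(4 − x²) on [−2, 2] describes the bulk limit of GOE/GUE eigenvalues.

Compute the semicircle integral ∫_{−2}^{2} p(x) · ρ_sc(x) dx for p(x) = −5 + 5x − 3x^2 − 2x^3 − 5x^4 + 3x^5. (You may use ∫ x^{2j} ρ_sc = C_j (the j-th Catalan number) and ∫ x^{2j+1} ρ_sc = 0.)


Write p(x) = Σ a_i x^i, split into monomials and integrate each against ρ_sc separately.
Using ∫ x^{2j} ρ_sc = C_j = (1/(j+1)) C(2j, j) (Catalan numbers) and ∫ x^{2j+1} ρ_sc = 0 (odd monomials vanish by symmetry):
  i = 0 (even): a_0 · C_{0} = -5 · 1 = -5
  i = 1 (odd): ∫ x^1 ρ_sc = 0 (vanishes)
  i = 2 (even): a_2 · C_{1} = -3 · 1 = -3
  i = 3 (odd): ∫ x^3 ρ_sc = 0 (vanishes)
  i = 4 (even): a_4 · C_{2} = -5 · 2 = -10
  i = 5 (odd): ∫ x^5 ρ_sc = 0 (vanishes)

Summing the contributions: ∫_{−2}^{2} p(x) ρ_sc(x) dx = (-5) + (-3) + (-10) = -18.


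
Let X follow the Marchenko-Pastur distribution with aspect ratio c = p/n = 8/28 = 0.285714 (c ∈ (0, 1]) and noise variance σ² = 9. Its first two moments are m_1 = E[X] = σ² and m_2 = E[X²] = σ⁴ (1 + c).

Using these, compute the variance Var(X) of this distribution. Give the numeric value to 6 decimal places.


m_1 = E[X] = σ² = 9, so m_1² = 81.
m_2 = E[X²] = σ⁴ (1 + c) = 81 · (1 + 0.285714) = 81 · 1.285714 = 104.142857.
(Note m_2 − m_1² simplifies to c · σ⁴ = 0.285714 · 81.)

Var(X) = m_2 − m_1² = 104.142857 − 81 = 23.142857.


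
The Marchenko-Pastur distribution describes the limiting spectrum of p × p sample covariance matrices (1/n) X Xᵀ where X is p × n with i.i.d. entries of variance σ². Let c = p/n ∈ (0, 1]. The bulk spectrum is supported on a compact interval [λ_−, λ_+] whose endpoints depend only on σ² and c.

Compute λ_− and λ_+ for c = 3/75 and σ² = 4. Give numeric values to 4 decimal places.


c = 3/75 = 0.040000; √c = 0.200000.
λ_− = σ² (1 − √c)² = 4 · (1 − 0.200000)² = 4 · (0.800000)² = 2.560000.
λ_+ = σ² (1 + √c)² = 4 · (1 + 0.200000)² = 4 · (1.200000)² = 5.760000.

Rounded to 4 decimal places: λ_− ≈ 2.5600, λ_+ ≈ 5.7600.


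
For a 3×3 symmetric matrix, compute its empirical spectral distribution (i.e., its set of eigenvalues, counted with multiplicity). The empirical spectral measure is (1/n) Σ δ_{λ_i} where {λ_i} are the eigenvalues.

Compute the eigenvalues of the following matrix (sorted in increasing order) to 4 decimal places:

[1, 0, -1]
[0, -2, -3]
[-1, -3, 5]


Since M is real symmetric, all three eigenvalues are real; they are the roots of det(λI − M) = λ³ − (tr M) λ² + s λ − det M, where s is the sum of the principal 2×2 minors.
tr M = 1 + (-2) + 5 = 4.
s = (1·(-2) − 0²) + (1·5 − (-1)²) + ((-2)·5 − (-3)²) = -2 + 4 + (-19) = -17.
det M (expand along row 1) = 1·(-19) − 0·(-3) + (-1)·(-2) = -17.
Characteristic polynomial: λ³ − 4λ² − 17λ + 17 = 0.
Substitute λ = y + (tr M)/3 = y + 1.333333 to remove the quadratic term: y³ + p·y + q = 0 with p = s − (tr M)²/3 = -22.333333 and q = −2(tr M)³/27 + (tr M)·s/3 − det M = -10.407407.
Three real roots ⇒ use the trigonometric (Viète) form: r = 2√(−p/3) = 5.456902, φ = arccos(3q/(p·r)) = arccos(0.256191) = 1.311717 rad.
y_k = r·cos(φ/3 − 2πk/3) for k = 0, 1, 2 gives y = 4.943540, -0.470672, -4.472868.
λ_k = y_k + 1.333333 gives λ = 6.2769, 0.8627, -3.1395 (check: the sum is 4.0000 = tr M).

Eigenvalues sorted in increasing order: [-3.1395, 0.8627, 6.2769].


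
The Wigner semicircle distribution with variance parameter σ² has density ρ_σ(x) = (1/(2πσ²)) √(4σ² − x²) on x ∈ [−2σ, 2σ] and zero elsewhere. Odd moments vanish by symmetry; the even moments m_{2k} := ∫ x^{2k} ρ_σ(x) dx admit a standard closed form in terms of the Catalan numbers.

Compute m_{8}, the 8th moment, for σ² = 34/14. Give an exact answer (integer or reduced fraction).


By the scaled semicircle moment identity, m_{2k} = σ^{2k} · C_k with k = 4.
C_4 = (1/(k+1)) · C(2k, k) = (1/5) · C(8, 4) = (1/5) · 70 = 14.
σ^{2k} = (σ²)^k = (34/14)^4 = 83521/2401.

Therefore m_{8} = σ^{8} · C_4 = (83521/2401) · 14 = 167042/343.


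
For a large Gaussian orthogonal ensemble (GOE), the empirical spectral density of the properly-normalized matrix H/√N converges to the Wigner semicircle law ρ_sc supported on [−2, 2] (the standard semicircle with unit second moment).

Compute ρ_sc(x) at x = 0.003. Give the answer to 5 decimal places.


ρ_sc(x) = (1/(2π)) √(4 − x²). With x = 0.003:
  4 − x² = 4 − (0.003)² = 4 − 0.000009 = 3.999991.
  √(4 − x²) = 1.999998.
  1/(2π) = 0.159155.
  ρ_sc(0.003) = 0.159155 · 1.999998 = 0.318310.

Rounded to 5 decimal places: ρ_sc(0.003) ≈ 0.31831.


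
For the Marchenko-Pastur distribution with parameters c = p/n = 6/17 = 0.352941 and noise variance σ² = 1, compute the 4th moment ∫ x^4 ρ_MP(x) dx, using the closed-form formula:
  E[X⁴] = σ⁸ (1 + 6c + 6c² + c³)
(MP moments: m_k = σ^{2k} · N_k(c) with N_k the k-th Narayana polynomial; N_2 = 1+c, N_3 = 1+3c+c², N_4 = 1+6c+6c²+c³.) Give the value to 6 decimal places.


E[X⁴] = σ⁸ (1 + 6c + 6c² + c³) (fourth MP moment). With σ² = 1 (so σ⁸ = 1) and c = 6/17 = 0.352941: E[X⁴] = 1 · (1 + 6·0.352941 + 6·(0.352941)² + (0.352941)³) = 1 · 3.909017.

So E[X^4] = 3.909017.
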